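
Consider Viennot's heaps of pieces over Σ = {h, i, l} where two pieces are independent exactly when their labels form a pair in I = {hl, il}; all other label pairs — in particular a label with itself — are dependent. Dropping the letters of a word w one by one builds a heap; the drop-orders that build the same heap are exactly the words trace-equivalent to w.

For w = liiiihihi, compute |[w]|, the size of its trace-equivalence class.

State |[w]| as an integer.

9

#0=l has no predecessor
#1=i has no predecessor
#2=i depends on [1:i]
#3=i depends on [2:i]
#4=i depends on [3:i]
#5=h depends on [4:i]
#6=i depends on [5:h]
#7=h depends on [6:i]
#8=i depends on [7:h]
sources: [0:l, 1:i]
N(rest) = Σ N(rest − s) over sources s of rest; N(one piece) = 1:
  size 1 → [0]=1  [8]=1
  size 2 → [0,8]=2  [7,8]=1
  size 3 → [0,7,8]=3  [6,7,8]=1
  size 4 → [0,6,7,8]=4  [5,6,7,8]=1
  size 5 → [0,5,6,7,8]=5  [4,5,6,7,8]=1
  size 6 → [0,4,5,6,7,8]=6  [3,4,5,6,7,8]=1
  size 7 → [0,3,4,5,6,7,8]=7  [2,3,4,5,6,7,8]=1
  first=0(l) contributes 1
  first=1(i) contributes 8
|[w]| = 9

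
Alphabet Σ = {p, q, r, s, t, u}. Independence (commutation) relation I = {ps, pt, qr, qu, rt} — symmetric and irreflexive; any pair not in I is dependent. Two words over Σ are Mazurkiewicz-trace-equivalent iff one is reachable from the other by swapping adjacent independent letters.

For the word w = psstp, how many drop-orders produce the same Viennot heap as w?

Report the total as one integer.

10

drop 0:p onto floor
drop 1:s onto floor
drop 2:s onto {1:s}
drop 3:t onto {2:s}
drop 4:p onto {0:p}
ground layer = {0:p, 1:s}
drop-orders for the pieces not yet dropped (sum over which currently-grounded one goes next):
  1 to go: {3} 1  {4} 1
  2 to go: {0,4} 1  {2,3} 1  {3,4} 2
  3 to go: {0,3,4} 3  {1,2,3} 1  {2,3,4} 3
  if 0:p drops first: 4 orders
  if 1:s drops first: 6 orders
heap linearizations: 10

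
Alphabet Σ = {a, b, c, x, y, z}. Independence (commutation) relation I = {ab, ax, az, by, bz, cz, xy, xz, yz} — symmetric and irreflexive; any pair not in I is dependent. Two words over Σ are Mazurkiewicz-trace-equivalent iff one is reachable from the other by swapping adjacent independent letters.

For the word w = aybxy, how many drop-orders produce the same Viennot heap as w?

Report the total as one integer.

piece 0:a — minimal
piece 1:y rests on {0:a}
piece 2:b — minimal
piece 3:x rests on {2:b}
piece 4:y rests on {1:y}
minimal pieces: {0:a, 2:b}
ways to finish when only these pieces remain (= sum over removing one remaining piece with nothing left below it):
  1 left: {3}→1  {4}→1
  2 left: {1,4}→1  {2,3}→1  {3,4}→2
  3 left: {0,1,4}→1  {1,3,4}→3  {2,3,4}→3
  placing 0:a first → 6 extensions
  placing 2:b first → 4 extensions
total linear extensions = 10

10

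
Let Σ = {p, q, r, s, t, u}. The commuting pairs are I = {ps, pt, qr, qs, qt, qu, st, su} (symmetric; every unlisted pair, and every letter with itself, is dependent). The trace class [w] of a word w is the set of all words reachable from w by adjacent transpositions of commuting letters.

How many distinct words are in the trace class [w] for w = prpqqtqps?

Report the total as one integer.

42

drop 0:p onto floor
drop 1:r onto {0:p}
drop 2:p onto {1:r}
drop 3:q onto {2:p}
drop 4:q onto {3:q}
drop 5:t onto {1:r}
drop 6:q onto {4:q}
drop 7:p onto {6:q}
drop 8:s onto {1:r}
ground layer = {0:p}
drop-orders for the pieces not yet dropped (sum over which currently-grounded one goes next):
  1 to go: {5} 1  {7} 1  {8} 1
  2 to go: {5,7} 2  {5,8} 2  {6,7} 1  {7,8} 2
  3 to go: {4,6,7} 1  {5,6,7} 3  {5,7,8} 6  {6,7,8} 3
  4 to go: {3,4,6,7} 1  {4,5,6,7} 4  {4,6,7,8} 4  {5,6,7,8} 12
  5 to go: {2,3,4,6,7} 1  {3,4,5,6,7} 5  {3,4,6,7,8} 5  {4,5,6,7,8} 20
  6 to go: {2,3,4,5,6,7} 6  {2,3,4,6,7,8} 6  {3,4,5,6,7,8} 30
  7 to go: {2,3,4,5,6,7,8} 42
  if 0:p drops first: 42 orders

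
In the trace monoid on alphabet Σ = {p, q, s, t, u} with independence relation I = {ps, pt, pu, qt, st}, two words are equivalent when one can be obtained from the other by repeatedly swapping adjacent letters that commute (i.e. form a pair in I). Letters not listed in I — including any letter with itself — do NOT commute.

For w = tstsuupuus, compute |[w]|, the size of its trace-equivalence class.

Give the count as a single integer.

0(t) covers ∅
1(s) covers ∅
2(t) covers 0:t
3(s) covers 1:s
4(u) covers 2:t, 3:s
5(u) covers 4:u
6(p) covers ∅
7(u) covers 5:u
8(u) covers 7:u
9(s) covers 8:u
floor of heap: 0:t, 1:s, 6:p
completions by unplaced set U, small U first (add the entries for U minus each lowest piece of U):
  |U|=1: {6}:1  {9}:1
  |U|=2: {6,9}:2  {8,9}:1
  |U|=3: {6,8,9}:3  {7,8,9}:1
  |U|=4: {5,7,8,9}:1  {6,7,8,9}:4
  |U|=5: {4,5,7,8,9}:1  {5,6,7,8,9}:5
  |U|=6: {2,4,5,7,8,9}:1  {3,4,5,7,8,9}:1  {4,5,6,7,8,9}:6
  |U|=7: {0,2,4,5,7,8,9}:1  {1,3,4,5,7,8,9}:1  {2,3,4,5,7,8,9}:2  {2,4,5,6,7,8,9}:7  {3,4,5,6,7,8,9}:7
  |U|=8: {0,2,3,4,5,7,8,9}:3  {0,2,4,5,6,7,8,9}:8  {1,2,3,4,5,7,8,9}:3  {1,3,4,5,6,7,8,9}:8  {2,3,4,5,6,7,8,9}:16
  start at 0(t): 27
  start at 1(s): 27
  start at 6(p): 6
sum over floor = 60

60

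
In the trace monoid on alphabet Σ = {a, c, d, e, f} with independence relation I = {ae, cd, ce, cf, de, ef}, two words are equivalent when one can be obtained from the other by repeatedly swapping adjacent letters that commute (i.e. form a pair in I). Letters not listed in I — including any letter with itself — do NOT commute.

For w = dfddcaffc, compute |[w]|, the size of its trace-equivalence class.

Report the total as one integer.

drop 0:d onto floor
drop 1:f onto {0:d}
drop 2:d onto {1:f}
drop 3:d onto {2:d}
drop 4:c onto floor
drop 5:a onto {3:d, 4:c}
drop 6:f onto {5:a}
drop 7:f onto {6:f}
drop 8:c onto {5:a}
ground layer = {0:d, 4:c}
drop-orders for the pieces not yet dropped (sum over which currently-grounded one goes next):
  1 to go: {7} 1  {8} 1
  2 to go: {6,7} 1  {7,8} 2
  3 to go: {6,7,8} 3
  4 to go: {5,6,7,8} 3
  5 to go: {3,5,6,7,8} 3  {4,5,6,7,8} 3
  6 to go: {2,3,5,6,7,8} 3  {3,4,5,6,7,8} 6
  7 to go: {1,2,3,5,6,7,8} 3  {2,3,4,5,6,7,8} 9
  if 0:d drops first: 12 orders
  if 4:c drops first: 3 orders
heap linearizations: 15

15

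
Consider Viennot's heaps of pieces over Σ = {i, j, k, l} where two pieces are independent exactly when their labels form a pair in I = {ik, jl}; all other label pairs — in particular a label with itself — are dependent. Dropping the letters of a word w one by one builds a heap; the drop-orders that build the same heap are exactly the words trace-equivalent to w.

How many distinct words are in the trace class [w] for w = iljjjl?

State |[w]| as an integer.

0(i) covers ∅
1(l) covers 0:i
2(j) covers 0:i
3(j) covers 2:j
4(j) covers 3:j
5(l) covers 1:l
floor of heap: 0:i
completions by unplaced set U, small U first (add the entries for U minus each lowest piece of U):
  |U|=1: {4}:1  {5}:1
  |U|=2: {1,5}:1  {3,4}:1  {4,5}:2
  |U|=3: {1,4,5}:3  {2,3,4}:1  {3,4,5}:3
  |U|=4: {1,3,4,5}:6  {2,3,4,5}:4
  start at 0(i): 10

10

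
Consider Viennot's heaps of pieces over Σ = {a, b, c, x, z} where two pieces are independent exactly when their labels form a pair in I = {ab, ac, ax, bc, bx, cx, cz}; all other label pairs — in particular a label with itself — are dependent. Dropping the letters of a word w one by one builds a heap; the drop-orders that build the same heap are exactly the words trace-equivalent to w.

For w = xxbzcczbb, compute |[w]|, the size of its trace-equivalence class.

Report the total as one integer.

108

piece 0:x — minimal
piece 1:x rests on {0:x}
piece 2:b — minimal
piece 3:z rests on {1:x, 2:b}
piece 4:c — minimal
piece 5:c rests on {4:c}
piece 6:z rests on {3:z}
piece 7:b rests on {6:z}
piece 8:b rests on {7:b}
minimal pieces: {0:x, 2:b, 4:c}
ways to finish when only these pieces remain (= sum over removing one remaining piece with nothing left below it):
  1 left: {5}→1  {8}→1
  2 left: {4,5}→1  {5,8}→2  {7,8}→1
  3 left: {4,5,8}→3  {5,7,8}→3  {6,7,8}→1
  4 left: {3,6,7,8}→1  {4,5,7,8}→6  {5,6,7,8}→4
  5 left: {1,3,6,7,8}→1  {2,3,6,7,8}→1  {3,5,6,7,8}→5  {4,5,6,7,8}→10
  6 left: {0,1,3,6,7,8}→1  {1,2,3,6,7,8}→2  {1,3,5,6,7,8}→6  {2,3,5,6,7,8}→6  {3,4,5,6,7,8}→15
  7 left: {0,1,2,3,6,7,8}→3  {0,1,3,5,6,7,8}→7  {1,2,3,5,6,7,8}→14  {1,3,4,5,6,7,8}→21  {2,3,4,5,6,7,8}→21
  placing 0:x first → 56 extensions
  placing 2:b first → 28 extensions
  placing 4:c first → 24 extensions
total linear extensions = 108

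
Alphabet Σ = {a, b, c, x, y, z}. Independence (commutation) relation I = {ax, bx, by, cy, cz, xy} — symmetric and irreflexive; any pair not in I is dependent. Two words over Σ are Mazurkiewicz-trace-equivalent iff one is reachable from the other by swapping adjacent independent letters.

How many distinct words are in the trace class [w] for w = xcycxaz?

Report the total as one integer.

9

0(x) covers ∅
1(c) covers 0:x
2(y) covers ∅
3(c) covers 1:c
4(x) covers 3:c
5(a) covers 2:y, 3:c
6(z) covers 4:x, 5:a
floor of heap: 0:x, 2:y
completions by unplaced set U, small U first (add the entries for U minus each lowest piece of U):
  |U|=1: {6}:1
  |U|=2: {4,6}:1  {5,6}:1
  |U|=3: {2,5,6}:1  {4,5,6}:2
  |U|=4: {2,4,5,6}:3  {3,4,5,6}:2
  |U|=5: {1,3,4,5,6}:2  {2,3,4,5,6}:5
  start at 0(x): 7
  start at 2(y): 2
sum over floor = 9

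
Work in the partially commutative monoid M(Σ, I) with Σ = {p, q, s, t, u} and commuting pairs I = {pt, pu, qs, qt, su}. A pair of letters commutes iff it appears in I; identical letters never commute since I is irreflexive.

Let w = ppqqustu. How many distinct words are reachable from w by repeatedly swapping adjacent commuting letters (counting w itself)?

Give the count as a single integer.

4

0(p) covers ∅
1(p) covers 0:p
2(q) covers 1:p
3(q) covers 2:q
4(u) covers 3:q
5(s) covers 1:p
6(t) covers 4:u, 5:s
7(u) covers 6:t
floor of heap: 0:p
completions by unplaced set U, small U first (add the entries for U minus each lowest piece of U):
  |U|=1: {7}:1
  |U|=2: {6,7}:1
  |U|=3: {4,6,7}:1  {5,6,7}:1
  |U|=4: {3,4,6,7}:1  {4,5,6,7}:2
  |U|=5: {2,3,4,6,7}:1  {3,4,5,6,7}:3
  |U|=6: {2,3,4,5,6,7}:4
  start at 0(p): 4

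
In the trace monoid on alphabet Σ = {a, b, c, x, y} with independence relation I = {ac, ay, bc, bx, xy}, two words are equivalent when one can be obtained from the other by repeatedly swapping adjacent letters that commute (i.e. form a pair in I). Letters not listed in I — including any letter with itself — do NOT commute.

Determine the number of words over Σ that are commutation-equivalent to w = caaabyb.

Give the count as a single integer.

0(c) covers ∅
1(a) covers ∅
2(a) covers 1:a
3(a) covers 2:a
4(b) covers 3:a
5(y) covers 0:c, 4:b
6(b) covers 5:y
floor of heap: 0:c, 1:a
completions by unplaced set U, small U first (add the entries for U minus each lowest piece of U):
  |U|=1: {6}:1
  |U|=2: {5,6}:1
  |U|=3: {0,5,6}:1  {4,5,6}:1
  |U|=4: {0,4,5,6}:2  {3,4,5,6}:1
  |U|=5: {0,3,4,5,6}:3  {2,3,4,5,6}:1
  start at 0(c): 1
  start at 1(a): 4
sum over floor = 5

5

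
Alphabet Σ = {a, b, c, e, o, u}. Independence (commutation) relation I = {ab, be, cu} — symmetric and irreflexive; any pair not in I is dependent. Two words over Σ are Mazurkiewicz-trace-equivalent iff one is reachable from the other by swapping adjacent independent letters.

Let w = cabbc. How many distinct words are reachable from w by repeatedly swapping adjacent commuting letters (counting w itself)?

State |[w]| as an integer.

drop 0:c onto floor
drop 1:a onto {0:c}
drop 2:b onto {0:c}
drop 3:b onto {2:b}
drop 4:c onto {1:a, 3:b}
ground layer = {0:c}
drop-orders for the pieces not yet dropped (sum over which currently-grounded one goes next):
  1 to go: {4} 1
  2 to go: {1,4} 1  {3,4} 1
  3 to go: {1,3,4} 2  {2,3,4} 1
  if 0:c drops first: 3 orders

3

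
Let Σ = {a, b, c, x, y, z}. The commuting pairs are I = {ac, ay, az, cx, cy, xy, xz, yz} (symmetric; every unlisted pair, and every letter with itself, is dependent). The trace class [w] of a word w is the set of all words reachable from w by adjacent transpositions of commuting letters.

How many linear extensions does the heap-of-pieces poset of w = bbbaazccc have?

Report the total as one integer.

15

0(b) covers ∅
1(b) covers 0:b
2(b) covers 1:b
3(a) covers 2:b
4(a) covers 3:a
5(z) covers 2:b
6(c) covers 5:z
7(c) covers 6:c
8(c) covers 7:c
floor of heap: 0:b
completions by unplaced set U, small U first (add the entries for U minus each lowest piece of U):
  |U|=1: {4}:1  {8}:1
  |U|=2: {3,4}:1  {4,8}:2  {7,8}:1
  |U|=3: {3,4,8}:3  {4,7,8}:3  {6,7,8}:1
  |U|=4: {3,4,7,8}:6  {4,6,7,8}:4  {5,6,7,8}:1
  |U|=5: {3,4,6,7,8}:10  {4,5,6,7,8}:5
  |U|=6: {3,4,5,6,7,8}:15
  |U|=7: {2,3,4,5,6,7,8}:15
  start at 0(b): 15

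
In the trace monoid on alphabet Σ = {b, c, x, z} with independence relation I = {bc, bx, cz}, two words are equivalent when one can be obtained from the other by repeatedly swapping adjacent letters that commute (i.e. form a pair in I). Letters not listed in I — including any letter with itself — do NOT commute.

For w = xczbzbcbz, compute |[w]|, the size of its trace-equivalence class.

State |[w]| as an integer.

drop 0:x onto floor
drop 1:c onto {0:x}
drop 2:z onto {0:x}
drop 3:b onto {2:z}
drop 4:z onto {3:b}
drop 5:b onto {4:z}
drop 6:c onto {1:c}
drop 7:b onto {5:b}
drop 8:z onto {7:b}
ground layer = {0:x}
drop-orders for the pieces not yet dropped (sum over which currently-grounded one goes next):
  1 to go: {6} 1  {8} 1
  2 to go: {1,6} 1  {6,8} 2  {7,8} 1
  3 to go: {1,6,8} 3  {5,7,8} 1  {6,7,8} 3
  4 to go: {1,6,7,8} 6  {4,5,7,8} 1  {5,6,7,8} 4
  5 to go: {1,5,6,7,8} 10  {3,4,5,7,8} 1  {4,5,6,7,8} 5
  6 to go: {1,4,5,6,7,8} 15  {2,3,4,5,7,8} 1  {3,4,5,6,7,8} 6
  7 to go: {1,3,4,5,6,7,8} 21  {2,3,4,5,6,7,8} 7
  if 0:x drops first: 28 orders

28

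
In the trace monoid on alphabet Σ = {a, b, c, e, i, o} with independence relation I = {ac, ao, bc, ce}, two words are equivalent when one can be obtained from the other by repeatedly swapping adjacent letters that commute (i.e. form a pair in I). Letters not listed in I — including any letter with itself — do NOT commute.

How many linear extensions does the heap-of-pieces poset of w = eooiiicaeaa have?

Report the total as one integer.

0(e) covers ∅
1(o) covers 0:e
2(o) covers 1:o
3(i) covers 2:o
4(i) covers 3:i
5(i) covers 4:i
6(c) covers 5:i
7(a) covers 5:i
8(e) covers 7:a
9(a) covers 8:e
10(a) covers 9:a
floor of heap: 0:e
completions by unplaced set U, small U first (add the entries for U minus each lowest piece of U):
  |U|=1: {6}:1  {10}:1
  |U|=2: {6,10}:2  {9,10}:1
  |U|=3: {6,9,10}:3  {8,9,10}:1
  |U|=4: {6,8,9,10}:4  {7,8,9,10}:1
  |U|=5: {6,7,8,9,10}:5
  |U|=6: {5,6,7,8,9,10}:5
  |U|=7: {4,5,6,7,8,9,10}:5
  |U|=8: {3,4,5,6,7,8,9,10}:5
  |U|=9: {2,3,4,5,6,7,8,9,10}:5
  start at 0(e): 5

5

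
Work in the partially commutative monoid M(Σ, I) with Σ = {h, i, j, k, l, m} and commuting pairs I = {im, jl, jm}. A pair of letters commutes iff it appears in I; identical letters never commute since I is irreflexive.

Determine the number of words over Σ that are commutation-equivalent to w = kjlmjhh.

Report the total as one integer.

6

drop 0:k onto floor
drop 1:j onto {0:k}
drop 2:l onto {0:k}
drop 3:m onto {2:l}
drop 4:j onto {1:j}
drop 5:h onto {3:m, 4:j}
drop 6:h onto {5:h}
ground layer = {0:k}
drop-orders for the pieces not yet dropped (sum over which currently-grounded one goes next):
  1 to go: {6} 1
  2 to go: {5,6} 1
  3 to go: {3,5,6} 1  {4,5,6} 1
  4 to go: {1,4,5,6} 1  {2,3,5,6} 1  {3,4,5,6} 2
  5 to go: {1,3,4,5,6} 3  {2,3,4,5,6} 3
  if 0:k drops first: 6 orders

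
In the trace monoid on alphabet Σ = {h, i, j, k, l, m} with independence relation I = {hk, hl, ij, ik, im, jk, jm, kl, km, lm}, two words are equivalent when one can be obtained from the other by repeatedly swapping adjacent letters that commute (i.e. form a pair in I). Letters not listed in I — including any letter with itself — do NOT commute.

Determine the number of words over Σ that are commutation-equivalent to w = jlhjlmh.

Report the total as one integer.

drop 0:j onto floor
drop 1:l onto {0:j}
drop 2:h onto {0:j}
drop 3:j onto {1:l, 2:h}
drop 4:l onto {3:j}
drop 5:m onto {2:h}
drop 6:h onto {3:j, 5:m}
ground layer = {0:j}
drop-orders for the pieces not yet dropped (sum over which currently-grounded one goes next):
  1 to go: {4} 1  {6} 1
  2 to go: {4,6} 2  {5,6} 1
  3 to go: {3,4,6} 2  {4,5,6} 3
  4 to go: {1,3,4,6} 2  {3,4,5,6} 5
  5 to go: {1,3,4,5,6} 7  {2,3,4,5,6} 5
  if 0:j drops first: 12 orders

12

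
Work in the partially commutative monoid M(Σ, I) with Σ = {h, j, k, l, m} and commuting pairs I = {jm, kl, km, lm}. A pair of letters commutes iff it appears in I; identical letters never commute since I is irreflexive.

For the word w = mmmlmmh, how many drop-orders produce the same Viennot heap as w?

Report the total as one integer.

drop 0:m onto floor
drop 1:m onto {0:m}
drop 2:m onto {1:m}
drop 3:l onto floor
drop 4:m onto {2:m}
drop 5:m onto {4:m}
drop 6:h onto {3:l, 5:m}
ground layer = {0:m, 3:l}
drop-orders for the pieces not yet dropped (sum over which currently-grounded one goes next):
  1 to go: {6} 1
  2 to go: {3,6} 1  {5,6} 1
  3 to go: {3,5,6} 2  {4,5,6} 1
  4 to go: {2,4,5,6} 1  {3,4,5,6} 3
  5 to go: {1,2,4,5,6} 1  {2,3,4,5,6} 4
  if 0:m drops first: 5 orders
  if 3:l drops first: 1 orders
heap linearizations: 6

6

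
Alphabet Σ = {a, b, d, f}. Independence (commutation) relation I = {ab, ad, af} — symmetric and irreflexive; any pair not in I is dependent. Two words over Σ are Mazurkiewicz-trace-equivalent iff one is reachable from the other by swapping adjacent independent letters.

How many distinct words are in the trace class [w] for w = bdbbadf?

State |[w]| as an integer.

#0=b has no predecessor
#1=d depends on [0:b]
#2=b depends on [1:d]
#3=b depends on [2:b]
#4=a has no predecessor
#5=d depends on [3:b]
#6=f depends on [5:d]
sources: [0:b, 4:a]
N(rest) = Σ N(rest − s) over sources s of rest; N(one piece) = 1:
  size 1 → [4]=1  [6]=1
  size 2 → [4,6]=2  [5,6]=1
  size 3 → [3,5,6]=1  [4,5,6]=3
  size 4 → [2,3,5,6]=1  [3,4,5,6]=4
  size 5 → [1,2,3,5,6]=1  [2,3,4,5,6]=5
  first=0(b) contributes 6
  first=4(a) contributes 1
|[w]| = 7

7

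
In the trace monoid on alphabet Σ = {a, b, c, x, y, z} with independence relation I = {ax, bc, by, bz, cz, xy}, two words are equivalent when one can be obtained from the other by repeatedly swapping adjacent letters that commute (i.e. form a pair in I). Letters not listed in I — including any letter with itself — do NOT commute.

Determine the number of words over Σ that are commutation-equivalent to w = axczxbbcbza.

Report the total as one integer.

80

drop 0:a onto floor
drop 1:x onto floor
drop 2:c onto {0:a, 1:x}
drop 3:z onto {0:a, 1:x}
drop 4:x onto {2:c, 3:z}
drop 5:b onto {4:x}
drop 6:b onto {5:b}
drop 7:c onto {4:x}
drop 8:b onto {6:b}
drop 9:z onto {4:x}
drop 10:a onto {7:c, 8:b, 9:z}
ground layer = {0:a, 1:x}
drop-orders for the pieces not yet dropped (sum over which currently-grounded one goes next):
  1 to go: {10} 1
  2 to go: {7,10} 1  {8,10} 1  {9,10} 1
  3 to go: {6,8,10} 1  {7,8,10} 2  {7,9,10} 2  {8,9,10} 2
  4 to go: {5,6,8,10} 1  {6,7,8,10} 3  {6,8,9,10} 3  {7,8,9,10} 6
  5 to go: {5,6,7,8,10} 4  {5,6,8,9,10} 4  {6,7,8,9,10} 12
  6 to go: {5,6,7,8,9,10} 20
  7 to go: {4,5,6,7,8,9,10} 20
  8 to go: {2,4,5,6,7,8,9,10} 20  {3,4,5,6,7,8,9,10} 20
  9 to go: {2,3,4,5,6,7,8,9,10} 40
  if 0:a drops first: 40 orders
  if 1:x drops first: 40 orders
heap linearizations: 80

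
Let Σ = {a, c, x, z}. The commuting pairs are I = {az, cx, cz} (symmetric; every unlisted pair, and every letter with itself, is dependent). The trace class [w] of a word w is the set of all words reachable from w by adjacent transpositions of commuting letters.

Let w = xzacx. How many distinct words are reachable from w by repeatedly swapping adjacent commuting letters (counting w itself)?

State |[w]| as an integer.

piece 0:x — minimal
piece 1:z rests on {0:x}
piece 2:a rests on {0:x}
piece 3:c rests on {2:a}
piece 4:x rests on {1:z, 2:a}
minimal pieces: {0:x}
ways to finish when only these pieces remain (= sum over removing one remaining piece with nothing left below it):
  1 left: {3}→1  {4}→1
  2 left: {1,4}→1  {3,4}→2
  3 left: {1,3,4}→3  {2,3,4}→2
  placing 0:x first → 5 extensions

5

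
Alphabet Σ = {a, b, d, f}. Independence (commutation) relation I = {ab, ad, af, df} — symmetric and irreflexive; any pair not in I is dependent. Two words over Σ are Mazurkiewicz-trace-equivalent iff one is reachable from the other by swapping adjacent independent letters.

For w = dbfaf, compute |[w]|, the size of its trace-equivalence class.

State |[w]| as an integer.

drop 0:d onto floor
drop 1:b onto {0:d}
drop 2:f onto {1:b}
drop 3:a onto floor
drop 4:f onto {2:f}
ground layer = {0:d, 3:a}
drop-orders for the pieces not yet dropped (sum over which currently-grounded one goes next):
  1 to go: {3} 1  {4} 1
  2 to go: {2,4} 1  {3,4} 2
  3 to go: {1,2,4} 1  {2,3,4} 3
  if 0:d drops first: 4 orders
  if 3:a drops first: 1 orders
heap linearizations: 5

5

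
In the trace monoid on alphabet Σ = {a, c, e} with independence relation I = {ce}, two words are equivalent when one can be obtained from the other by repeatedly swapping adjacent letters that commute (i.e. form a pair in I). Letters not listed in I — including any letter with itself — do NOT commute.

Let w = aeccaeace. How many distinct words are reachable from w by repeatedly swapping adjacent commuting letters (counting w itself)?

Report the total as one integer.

piece 0:a — minimal
piece 1:e rests on {0:a}
piece 2:c rests on {0:a}
piece 3:c rests on {2:c}
piece 4:a rests on {1:e, 3:c}
piece 5:e rests on {4:a}
piece 6:a rests on {5:e}
piece 7:c rests on {6:a}
piece 8:e rests on {6:a}
minimal pieces: {0:a}
ways to finish when only these pieces remain (= sum over removing one remaining piece with nothing left below it):
  1 left: {7}→1  {8}→1
  2 left: {7,8}→2
  3 left: {6,7,8}→2
  4 left: {5,6,7,8}→2
  5 left: {4,5,6,7,8}→2
  6 left: {1,4,5,6,7,8}→2  {3,4,5,6,7,8}→2
  7 left: {1,3,4,5,6,7,8}→4  {2,3,4,5,6,7,8}→2
  placing 0:a first → 6 extensions

6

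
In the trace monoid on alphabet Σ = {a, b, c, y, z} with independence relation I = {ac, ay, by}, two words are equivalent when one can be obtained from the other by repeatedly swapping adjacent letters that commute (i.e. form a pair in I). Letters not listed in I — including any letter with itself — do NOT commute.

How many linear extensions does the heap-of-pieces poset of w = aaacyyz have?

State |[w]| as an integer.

20

#0=a has no predecessor
#1=a depends on [0:a]
#2=a depends on [1:a]
#3=c has no predecessor
#4=y depends on [3:c]
#5=y depends on [4:y]
#6=z depends on [2:a, 5:y]
sources: [0:a, 3:c]
N(rest) = Σ N(rest − s) over sources s of rest; N(one piece) = 1:
  size 1 → [6]=1
  size 2 → [2,6]=1  [5,6]=1
  size 3 → [1,2,6]=1  [2,5,6]=2  [4,5,6]=1
  size 4 → [0,1,2,6]=1  [1,2,5,6]=3  [2,4,5,6]=3  [3,4,5,6]=1
  size 5 → [0,1,2,5,6]=4  [1,2,4,5,6]=6  [2,3,4,5,6]=4
  first=0(a) contributes 10
  first=3(c) contributes 10
|[w]| = 20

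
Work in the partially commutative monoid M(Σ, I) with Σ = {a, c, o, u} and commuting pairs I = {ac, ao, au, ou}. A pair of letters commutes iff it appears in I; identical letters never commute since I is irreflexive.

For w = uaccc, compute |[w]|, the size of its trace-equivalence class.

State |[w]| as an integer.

piece 0:u — minimal
piece 1:a — minimal
piece 2:c rests on {0:u}
piece 3:c rests on {2:c}
piece 4:c rests on {3:c}
minimal pieces: {0:u, 1:a}
ways to finish when only these pieces remain (= sum over removing one remaining piece with nothing left below it):
  1 left: {1}→1  {4}→1
  2 left: {1,4}→2  {3,4}→1
  3 left: {1,3,4}→3  {2,3,4}→1
  placing 0:u first → 4 extensions
  placing 1:a first → 1 extensions
total linear extensions = 5

5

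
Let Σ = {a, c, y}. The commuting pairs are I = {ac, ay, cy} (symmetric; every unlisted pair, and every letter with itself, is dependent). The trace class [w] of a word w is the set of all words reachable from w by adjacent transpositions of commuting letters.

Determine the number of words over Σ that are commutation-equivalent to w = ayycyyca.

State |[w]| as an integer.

#0=a has no predecessor
#1=y has no predecessor
#2=y depends on [1:y]
#3=c has no predecessor
#4=y depends on [2:y]
#5=y depends on [4:y]
#6=c depends on [3:c]
#7=a depends on [0:a]
sources: [0:a, 1:y, 3:c]
N(rest) = Σ N(rest − s) over sources s of rest; N(one piece) = 1:
  size 1 → [5]=1  [6]=1  [7]=1
  size 2 → [0,7]=1  [3,6]=1  [4,5]=1  [5,6]=2  [5,7]=2  [6,7]=2
  size 3 → [0,5,7]=3  [0,6,7]=3  [2,4,5]=1  [3,5,6]=3  [3,6,7]=3  [4,5,6]=3  [4,5,7]=3  [5,6,7]=6
  size 4 → [0,3,6,7]=6  [0,4,5,7]=6  [0,5,6,7]=12  [1,2,4,5]=1  [2,4,5,6]=4  [2,4,5,7]=4  [3,4,5,6]=6  [3,5,6,7]=12  [4,5,6,7]=12
  size 5 → [0,2,4,5,7]=10  [0,3,5,6,7]=30  [0,4,5,6,7]=30  [1,2,4,5,6]=5  [1,2,4,5,7]=5  [2,3,4,5,6]=10  [2,4,5,6,7]=20  [3,4,5,6,7]=30
  size 6 → [0,1,2,4,5,7]=15  [0,2,4,5,6,7]=60  [0,3,4,5,6,7]=90  [1,2,3,4,5,6]=15  [1,2,4,5,6,7]=30  [2,3,4,5,6,7]=60
  first=0(a) contributes 105
  first=1(y) contributes 210
  first=3(c) contributes 105
|[w]| = 420

420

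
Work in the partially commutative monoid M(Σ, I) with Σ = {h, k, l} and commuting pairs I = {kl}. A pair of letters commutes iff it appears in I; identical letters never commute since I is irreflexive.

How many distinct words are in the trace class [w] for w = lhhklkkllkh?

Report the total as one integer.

piece 0:l — minimal
piece 1:h rests on {0:l}
piece 2:h rests on {1:h}
piece 3:k rests on {2:h}
piece 4:l rests on {2:h}
piece 5:k rests on {3:k}
piece 6:k rests on {5:k}
piece 7:l rests on {4:l}
piece 8:l rests on {7:l}
piece 9:k rests on {6:k}
piece 10:h rests on {8:l, 9:k}
minimal pieces: {0:l}
ways to finish when only these pieces remain (= sum over removing one remaining piece with nothing left below it):
  1 left: {10}→1
  2 left: {8,10}→1  {9,10}→1
  3 left: {6,9,10}→1  {7,8,10}→1  {8,9,10}→2
  4 left: {4,7,8,10}→1  {5,6,9,10}→1  {6,8,9,10}→3  {7,8,9,10}→3
  5 left: {3,5,6,9,10}→1  {4,7,8,9,10}→4  {5,6,8,9,10}→4  {6,7,8,9,10}→6
  6 left: {3,5,6,8,9,10}→5  {4,6,7,8,9,10}→10  {5,6,7,8,9,10}→10
  7 left: {3,5,6,7,8,9,10}→15  {4,5,6,7,8,9,10}→20
  8 left: {3,4,5,6,7,8,9,10}→35
  9 left: {2,3,4,5,6,7,8,9,10}→35
  placing 0:l first → 35 extensions

35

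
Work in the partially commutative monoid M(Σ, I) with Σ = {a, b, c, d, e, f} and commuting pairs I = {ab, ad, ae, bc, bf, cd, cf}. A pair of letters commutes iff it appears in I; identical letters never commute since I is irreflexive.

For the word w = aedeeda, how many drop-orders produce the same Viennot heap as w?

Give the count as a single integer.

21

0(a) covers ∅
1(e) covers ∅
2(d) covers 1:e
3(e) covers 2:d
4(e) covers 3:e
5(d) covers 4:e
6(a) covers 0:a
floor of heap: 0:a, 1:e
completions by unplaced set U, small U first (add the entries for U minus each lowest piece of U):
  |U|=1: {5}:1  {6}:1
  |U|=2: {0,6}:1  {4,5}:1  {5,6}:2
  |U|=3: {0,5,6}:3  {3,4,5}:1  {4,5,6}:3
  |U|=4: {0,4,5,6}:6  {2,3,4,5}:1  {3,4,5,6}:4
  |U|=5: {0,3,4,5,6}:10  {1,2,3,4,5}:1  {2,3,4,5,6}:5
  start at 0(a): 6
  start at 1(e): 15
sum over floor = 21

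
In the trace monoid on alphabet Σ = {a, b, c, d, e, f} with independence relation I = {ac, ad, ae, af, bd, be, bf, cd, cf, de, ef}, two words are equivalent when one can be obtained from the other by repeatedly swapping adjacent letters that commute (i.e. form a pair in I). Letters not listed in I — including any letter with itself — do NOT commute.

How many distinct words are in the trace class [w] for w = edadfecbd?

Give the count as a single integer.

504

#0=e has no predecessor
#1=d has no predecessor
#2=a has no predecessor
#3=d depends on [1:d]
#4=f depends on [3:d]
#5=e depends on [0:e]
#6=c depends on [5:e]
#7=b depends on [2:a, 6:c]
#8=d depends on [4:f]
sources: [0:e, 1:d, 2:a]
N(rest) = Σ N(rest − s) over sources s of rest; N(one piece) = 1:
  size 1 → [7]=1  [8]=1
  size 2 → [2,7]=1  [4,8]=1  [6,7]=1  [7,8]=2
  size 3 → [2,6,7]=2  [2,7,8]=3  [3,4,8]=1  [4,7,8]=3  [5,6,7]=1  [6,7,8]=3
  size 4 → [0,5,6,7]=1  [1,3,4,8]=1  [2,4,7,8]=6  [2,5,6,7]=3  [2,6,7,8]=8  [3,4,7,8]=4  [4,6,7,8]=6  [5,6,7,8]=4
  size 5 → [0,2,5,6,7]=4  [0,5,6,7,8]=5  [1,3,4,7,8]=5  [2,3,4,7,8]=10  [2,4,6,7,8]=20  [2,5,6,7,8]=15  [3,4,6,7,8]=10  [4,5,6,7,8]=10
  size 6 → [0,2,5,6,7,8]=24  [0,4,5,6,7,8]=15  [1,2,3,4,7,8]=15  [1,3,4,6,7,8]=15  [2,3,4,6,7,8]=40  [2,4,5,6,7,8]=45  [3,4,5,6,7,8]=20
  size 7 → [0,2,4,5,6,7,8]=84  [0,3,4,5,6,7,8]=35  [1,2,3,4,6,7,8]=70  [1,3,4,5,6,7,8]=35  [2,3,4,5,6,7,8]=105
  first=0(e) contributes 210
  first=1(d) contributes 224
  first=2(a) contributes 70
|[w]| = 504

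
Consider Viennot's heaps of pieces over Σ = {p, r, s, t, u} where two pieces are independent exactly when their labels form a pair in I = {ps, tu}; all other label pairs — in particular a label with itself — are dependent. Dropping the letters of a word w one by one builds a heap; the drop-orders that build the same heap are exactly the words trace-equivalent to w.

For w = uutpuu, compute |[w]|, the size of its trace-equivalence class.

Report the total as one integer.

3

#0=u has no predecessor
#1=u depends on [0:u]
#2=t has no predecessor
#3=p depends on [1:u, 2:t]
#4=u depends on [3:p]
#5=u depends on [4:u]
sources: [0:u, 2:t]
N(rest) = Σ N(rest − s) over sources s of rest; N(one piece) = 1:
  size 1 → [5]=1
  size 2 → [4,5]=1
  size 3 → [3,4,5]=1
  size 4 → [1,3,4,5]=1  [2,3,4,5]=1
  first=0(u) contributes 2
  first=2(t) contributes 1
|[w]| = 3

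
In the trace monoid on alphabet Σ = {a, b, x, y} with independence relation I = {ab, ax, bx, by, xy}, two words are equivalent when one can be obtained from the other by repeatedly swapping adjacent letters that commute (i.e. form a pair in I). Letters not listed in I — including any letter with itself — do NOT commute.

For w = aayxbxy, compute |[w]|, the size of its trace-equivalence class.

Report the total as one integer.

drop 0:a onto floor
drop 1:a onto {0:a}
drop 2:y onto {1:a}
drop 3:x onto floor
drop 4:b onto floor
drop 5:x onto {3:x}
drop 6:y onto {2:y}
ground layer = {0:a, 3:x, 4:b}
drop-orders for the pieces not yet dropped (sum over which currently-grounded one goes next):
  1 to go: {4} 1  {5} 1  {6} 1
  2 to go: {2,6} 1  {3,5} 1  {4,5} 2  {4,6} 2  {5,6} 2
  3 to go: {1,2,6} 1  {2,4,6} 3  {2,5,6} 3  {3,4,5} 3  {3,5,6} 3  {4,5,6} 6
  4 to go: {0,1,2,6} 1  {1,2,4,6} 4  {1,2,5,6} 4  {2,3,5,6} 6  {2,4,5,6} 12  {3,4,5,6} 12
  5 to go: {0,1,2,4,6} 5  {0,1,2,5,6} 5  {1,2,3,5,6} 10  {1,2,4,5,6} 20  {2,3,4,5,6} 30
  if 0:a drops first: 60 orders
  if 3:x drops first: 30 orders
  if 4:b drops first: 15 orders
heap linearizations: 105

105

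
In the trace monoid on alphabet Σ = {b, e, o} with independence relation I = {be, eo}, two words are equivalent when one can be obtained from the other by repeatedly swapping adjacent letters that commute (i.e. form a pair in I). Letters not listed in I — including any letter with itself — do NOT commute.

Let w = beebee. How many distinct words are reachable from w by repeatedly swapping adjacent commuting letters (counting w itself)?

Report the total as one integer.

piece 0:b — minimal
piece 1:e — minimal
piece 2:e rests on {1:e}
piece 3:b rests on {0:b}
piece 4:e rests on {2:e}
piece 5:e rests on {4:e}
minimal pieces: {0:b, 1:e}
ways to finish when only these pieces remain (= sum over removing one remaining piece with nothing left below it):
  1 left: {3}→1  {5}→1
  2 left: {0,3}→1  {3,5}→2  {4,5}→1
  3 left: {0,3,5}→3  {2,4,5}→1  {3,4,5}→3
  4 left: {0,3,4,5}→6  {1,2,4,5}→1  {2,3,4,5}→4
  placing 0:b first → 5 extensions
  placing 1:e first → 10 extensions
total linear extensions = 15

15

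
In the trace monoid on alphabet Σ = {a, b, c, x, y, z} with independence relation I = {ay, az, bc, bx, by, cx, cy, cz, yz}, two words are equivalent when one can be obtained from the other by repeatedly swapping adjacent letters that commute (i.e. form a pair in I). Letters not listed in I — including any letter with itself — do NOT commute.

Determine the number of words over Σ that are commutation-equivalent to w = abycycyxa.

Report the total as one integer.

207

#0=a has no predecessor
#1=b depends on [0:a]
#2=y has no predecessor
#3=c depends on [0:a]
#4=y depends on [2:y]
#5=c depends on [3:c]
#6=y depends on [4:y]
#7=x depends on [0:a, 6:y]
#8=a depends on [1:b, 5:c, 7:x]
sources: [0:a, 2:y]
N(rest) = Σ N(rest − s) over sources s of rest; N(one piece) = 1:
  size 1 → [8]=1
  size 2 → [1,8]=1  [5,8]=1  [7,8]=1
  size 3 → [1,5,8]=2  [1,7,8]=2  [3,5,8]=1  [5,7,8]=2  [6,7,8]=1
  size 4 → [1,3,5,8]=3  [1,5,7,8]=6  [1,6,7,8]=3  [3,5,7,8]=3  [4,6,7,8]=1  [5,6,7,8]=3
  size 5 → [1,3,5,7,8]=12  [1,4,6,7,8]=4  [1,5,6,7,8]=12  [2,4,6,7,8]=1  [3,5,6,7,8]=6  [4,5,6,7,8]=4
  size 6 → [0,1,3,5,7,8]=12  [1,2,4,6,7,8]=5  [1,3,5,6,7,8]=30  [1,4,5,6,7,8]=20  [2,4,5,6,7,8]=5  [3,4,5,6,7,8]=10
  size 7 → [0,1,3,5,6,7,8]=42  [1,2,4,5,6,7,8]=30  [1,3,4,5,6,7,8]=60  [2,3,4,5,6,7,8]=15
  first=0(a) contributes 105
  first=2(y) contributes 102
|[w]| = 207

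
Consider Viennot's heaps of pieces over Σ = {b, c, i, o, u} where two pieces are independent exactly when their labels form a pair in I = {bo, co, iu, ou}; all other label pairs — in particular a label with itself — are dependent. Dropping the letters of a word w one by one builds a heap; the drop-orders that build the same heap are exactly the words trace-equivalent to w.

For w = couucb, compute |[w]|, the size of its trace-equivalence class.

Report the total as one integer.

6

0(c) covers ∅
1(o) covers ∅
2(u) covers 0:c
3(u) covers 2:u
4(c) covers 3:u
5(b) covers 4:c
floor of heap: 0:c, 1:o
completions by unplaced set U, small U first (add the entries for U minus each lowest piece of U):
  |U|=1: {1}:1  {5}:1
  |U|=2: {1,5}:2  {4,5}:1
  |U|=3: {1,4,5}:3  {3,4,5}:1
  |U|=4: {1,3,4,5}:4  {2,3,4,5}:1
  start at 0(c): 5
  start at 1(o): 1
sum over floor = 6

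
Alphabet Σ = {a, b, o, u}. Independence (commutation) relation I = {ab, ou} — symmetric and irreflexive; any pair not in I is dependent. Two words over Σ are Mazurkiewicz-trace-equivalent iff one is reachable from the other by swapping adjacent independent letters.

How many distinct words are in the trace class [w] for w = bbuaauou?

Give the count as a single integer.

3

drop 0:b onto floor
drop 1:b onto {0:b}
drop 2:u onto {1:b}
drop 3:a onto {2:u}
drop 4:a onto {3:a}
drop 5:u onto {4:a}
drop 6:o onto {4:a}
drop 7:u onto {5:u}
ground layer = {0:b}
drop-orders for the pieces not yet dropped (sum over which currently-grounded one goes next):
  1 to go: {6} 1  {7} 1
  2 to go: {5,7} 1  {6,7} 2
  3 to go: {5,6,7} 3
  4 to go: {4,5,6,7} 3
  5 to go: {3,4,5,6,7} 3
  6 to go: {2,3,4,5,6,7} 3
  if 0:b drops first: 3 orders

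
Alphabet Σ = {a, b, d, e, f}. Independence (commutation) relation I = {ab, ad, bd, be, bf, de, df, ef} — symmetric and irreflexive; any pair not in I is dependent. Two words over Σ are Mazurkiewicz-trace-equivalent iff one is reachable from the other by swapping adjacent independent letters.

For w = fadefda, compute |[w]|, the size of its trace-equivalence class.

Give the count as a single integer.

drop 0:f onto floor
drop 1:a onto {0:f}
drop 2:d onto floor
drop 3:e onto {1:a}
drop 4:f onto {1:a}
drop 5:d onto {2:d}
drop 6:a onto {3:e, 4:f}
ground layer = {0:f, 2:d}
drop-orders for the pieces not yet dropped (sum over which currently-grounded one goes next):
  1 to go: {5} 1  {6} 1
  2 to go: {2,5} 1  {3,6} 1  {4,6} 1  {5,6} 2
  3 to go: {2,5,6} 3  {3,4,6} 2  {3,5,6} 3  {4,5,6} 3
  4 to go: {1,3,4,6} 2  {2,3,5,6} 6  {2,4,5,6} 6  {3,4,5,6} 8
  5 to go: {0,1,3,4,6} 2  {1,3,4,5,6} 10  {2,3,4,5,6} 20
  if 0:f drops first: 30 orders
  if 2:d drops first: 12 orders
heap linearizations: 42

42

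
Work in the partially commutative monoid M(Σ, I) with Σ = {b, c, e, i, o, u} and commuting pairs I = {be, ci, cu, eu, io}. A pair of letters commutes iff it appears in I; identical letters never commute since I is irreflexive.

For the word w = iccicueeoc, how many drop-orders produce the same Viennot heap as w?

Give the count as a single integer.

40

drop 0:i onto floor
drop 1:c onto floor
drop 2:c onto {1:c}
drop 3:i onto {0:i}
drop 4:c onto {2:c}
drop 5:u onto {3:i}
drop 6:e onto {3:i, 4:c}
drop 7:e onto {6:e}
drop 8:o onto {5:u, 7:e}
drop 9:c onto {8:o}
ground layer = {0:i, 1:c}
drop-orders for the pieces not yet dropped (sum over which currently-grounded one goes next):
  1 to go: {9} 1
  2 to go: {8,9} 1
  3 to go: {5,8,9} 1  {7,8,9} 1
  4 to go: {5,7,8,9} 2  {6,7,8,9} 1
  5 to go: {4,6,7,8,9} 1  {5,6,7,8,9} 3
  6 to go: {2,4,6,7,8,9} 1  {3,5,6,7,8,9} 3  {4,5,6,7,8,9} 4
  7 to go: {0,3,5,6,7,8,9} 3  {1,2,4,6,7,8,9} 1  {2,4,5,6,7,8,9} 5  {3,4,5,6,7,8,9} 7
  8 to go: {0,3,4,5,6,7,8,9} 10  {1,2,4,5,6,7,8,9} 6  {2,3,4,5,6,7,8,9} 12
  if 0:i drops first: 18 orders
  if 1:c drops first: 22 orders
heap linearizations: 40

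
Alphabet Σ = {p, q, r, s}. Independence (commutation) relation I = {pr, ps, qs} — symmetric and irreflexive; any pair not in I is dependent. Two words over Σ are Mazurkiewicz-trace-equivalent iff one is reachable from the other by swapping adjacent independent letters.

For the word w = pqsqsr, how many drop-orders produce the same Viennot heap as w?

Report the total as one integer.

drop 0:p onto floor
drop 1:q onto {0:p}
drop 2:s onto floor
drop 3:q onto {1:q}
drop 4:s onto {2:s}
drop 5:r onto {3:q, 4:s}
ground layer = {0:p, 2:s}
drop-orders for the pieces not yet dropped (sum over which currently-grounded one goes next):
  1 to go: {5} 1
  2 to go: {3,5} 1  {4,5} 1
  3 to go: {1,3,5} 1  {2,4,5} 1  {3,4,5} 2
  4 to go: {0,1,3,5} 1  {1,3,4,5} 3  {2,3,4,5} 3
  if 0:p drops first: 6 orders
  if 2:s drops first: 4 orders
heap linearizations: 10

10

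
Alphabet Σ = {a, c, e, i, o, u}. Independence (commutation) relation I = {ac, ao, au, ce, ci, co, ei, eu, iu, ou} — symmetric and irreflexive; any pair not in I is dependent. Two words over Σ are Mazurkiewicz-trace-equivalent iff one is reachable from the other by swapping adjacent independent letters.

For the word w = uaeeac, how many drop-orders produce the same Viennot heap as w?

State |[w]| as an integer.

15

0(u) covers ∅
1(a) covers ∅
2(e) covers 1:a
3(e) covers 2:e
4(a) covers 3:e
5(c) covers 0:u
floor of heap: 0:u, 1:a
completions by unplaced set U, small U first (add the entries for U minus each lowest piece of U):
  |U|=1: {4}:1  {5}:1
  |U|=2: {0,5}:1  {3,4}:1  {4,5}:2
  |U|=3: {0,4,5}:3  {2,3,4}:1  {3,4,5}:3
  |U|=4: {0,3,4,5}:6  {1,2,3,4}:1  {2,3,4,5}:4
  start at 0(u): 5
  start at 1(a): 10
sum over floor = 15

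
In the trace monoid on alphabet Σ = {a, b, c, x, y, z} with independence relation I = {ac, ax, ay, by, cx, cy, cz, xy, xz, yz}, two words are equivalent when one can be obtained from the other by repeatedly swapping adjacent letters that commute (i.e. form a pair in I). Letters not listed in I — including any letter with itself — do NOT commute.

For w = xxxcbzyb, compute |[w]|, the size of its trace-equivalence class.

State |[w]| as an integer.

piece 0:x — minimal
piece 1:x rests on {0:x}
piece 2:x rests on {1:x}
piece 3:c — minimal
piece 4:b rests on {2:x, 3:c}
piece 5:z rests on {4:b}
piece 6:y — minimal
piece 7:b rests on {5:z}
minimal pieces: {0:x, 3:c, 6:y}
ways to finish when only these pieces remain (= sum over removing one remaining piece with nothing left below it):
  1 left: {6}→1  {7}→1
  2 left: {5,7}→1  {6,7}→2
  3 left: {4,5,7}→1  {5,6,7}→3
  4 left: {2,4,5,7}→1  {3,4,5,7}→1  {4,5,6,7}→4
  5 left: {1,2,4,5,7}→1  {2,3,4,5,7}→2  {2,4,5,6,7}→5  {3,4,5,6,7}→5
  6 left: {0,1,2,4,5,7}→1  {1,2,3,4,5,7}→3  {1,2,4,5,6,7}→6  {2,3,4,5,6,7}→12
  placing 0:x first → 21 extensions
  placing 3:c first → 7 extensions
  placing 6:y first → 4 extensions
total linear extensions = 32

32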